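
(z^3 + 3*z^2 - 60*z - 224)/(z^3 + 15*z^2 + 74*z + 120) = (z^2 - z - 56)/(z^2 + 11*z + 30)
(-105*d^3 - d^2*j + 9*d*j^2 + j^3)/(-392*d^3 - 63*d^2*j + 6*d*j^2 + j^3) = (15*d^2 - 2*d*j - j^2)/(56*d^2 + d*j - j^2)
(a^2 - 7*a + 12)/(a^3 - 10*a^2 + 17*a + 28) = (a - 3)/(a^2 - 6*a - 7)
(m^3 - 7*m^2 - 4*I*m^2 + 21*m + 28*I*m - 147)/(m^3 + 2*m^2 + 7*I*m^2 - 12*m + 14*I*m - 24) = (m^2 + m*(-7 - 7*I) + 49*I)/(m^2 + m*(2 + 4*I) + 8*I)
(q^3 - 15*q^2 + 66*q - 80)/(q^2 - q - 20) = (q^2 - 10*q + 16)/(q + 4)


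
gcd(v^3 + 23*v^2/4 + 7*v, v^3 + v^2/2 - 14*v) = v^2 + 4*v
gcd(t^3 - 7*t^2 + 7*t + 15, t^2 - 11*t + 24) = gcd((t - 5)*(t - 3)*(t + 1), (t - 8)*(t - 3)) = t - 3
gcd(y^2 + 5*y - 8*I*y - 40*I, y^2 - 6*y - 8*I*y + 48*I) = y - 8*I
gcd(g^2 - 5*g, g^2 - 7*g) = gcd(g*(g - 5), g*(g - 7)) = g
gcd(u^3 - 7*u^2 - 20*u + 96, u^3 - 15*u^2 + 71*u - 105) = u - 3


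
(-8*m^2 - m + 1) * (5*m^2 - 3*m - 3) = -40*m^4 + 19*m^3 + 32*m^2 - 3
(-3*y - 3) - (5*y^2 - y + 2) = -5*y^2 - 2*y - 5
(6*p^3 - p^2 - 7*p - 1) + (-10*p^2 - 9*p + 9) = 6*p^3 - 11*p^2 - 16*p + 8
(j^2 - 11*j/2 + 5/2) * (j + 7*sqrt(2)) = j^3 - 11*j^2/2 + 7*sqrt(2)*j^2 - 77*sqrt(2)*j/2 + 5*j/2 + 35*sqrt(2)/2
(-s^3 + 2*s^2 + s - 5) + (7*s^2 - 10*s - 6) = -s^3 + 9*s^2 - 9*s - 11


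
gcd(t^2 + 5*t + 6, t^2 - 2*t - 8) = t + 2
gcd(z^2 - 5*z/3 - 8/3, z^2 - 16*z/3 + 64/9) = z - 8/3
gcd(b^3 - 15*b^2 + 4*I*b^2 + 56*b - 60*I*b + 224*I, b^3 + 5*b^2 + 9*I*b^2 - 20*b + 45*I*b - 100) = b + 4*I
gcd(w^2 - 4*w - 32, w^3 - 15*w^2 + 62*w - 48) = w - 8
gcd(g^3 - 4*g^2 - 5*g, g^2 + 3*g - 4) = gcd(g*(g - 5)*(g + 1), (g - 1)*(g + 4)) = 1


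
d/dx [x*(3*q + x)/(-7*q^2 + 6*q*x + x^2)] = (-2*x*(3*q + x)^2 + (3*q + 2*x)*(-7*q^2 + 6*q*x + x^2))/(-7*q^2 + 6*q*x + x^2)^2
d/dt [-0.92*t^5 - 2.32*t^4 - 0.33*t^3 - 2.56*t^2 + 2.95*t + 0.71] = -4.6*t^4 - 9.28*t^3 - 0.99*t^2 - 5.12*t + 2.95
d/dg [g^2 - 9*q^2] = 2*g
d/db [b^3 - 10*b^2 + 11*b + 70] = 3*b^2 - 20*b + 11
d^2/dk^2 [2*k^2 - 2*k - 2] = 4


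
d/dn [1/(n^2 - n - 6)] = (1 - 2*n)/(-n^2 + n + 6)^2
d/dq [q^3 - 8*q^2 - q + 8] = 3*q^2 - 16*q - 1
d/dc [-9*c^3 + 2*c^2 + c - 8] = -27*c^2 + 4*c + 1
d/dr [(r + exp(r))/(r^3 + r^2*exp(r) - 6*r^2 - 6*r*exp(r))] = 2*(3 - r)/(r^2*(r^2 - 12*r + 36))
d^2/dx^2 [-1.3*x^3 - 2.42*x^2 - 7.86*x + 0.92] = -7.8*x - 4.84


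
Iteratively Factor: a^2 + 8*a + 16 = (a + 4)*(a + 4)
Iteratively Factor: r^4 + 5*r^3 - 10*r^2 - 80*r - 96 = (r + 2)*(r^3 + 3*r^2 - 16*r - 48) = (r - 4)*(r + 2)*(r^2 + 7*r + 12) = (r - 4)*(r + 2)*(r + 3)*(r + 4)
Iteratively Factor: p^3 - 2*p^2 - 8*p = (p - 4)*(p^2 + 2*p) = p*(p - 4)*(p + 2)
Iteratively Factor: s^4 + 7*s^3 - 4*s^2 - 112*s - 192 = (s - 4)*(s^3 + 11*s^2 + 40*s + 48) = (s - 4)*(s + 4)*(s^2 + 7*s + 12) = (s - 4)*(s + 4)^2*(s + 3)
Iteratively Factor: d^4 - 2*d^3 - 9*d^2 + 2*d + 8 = (d - 4)*(d^3 + 2*d^2 - d - 2) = (d - 4)*(d - 1)*(d^2 + 3*d + 2) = (d - 4)*(d - 1)*(d + 2)*(d + 1)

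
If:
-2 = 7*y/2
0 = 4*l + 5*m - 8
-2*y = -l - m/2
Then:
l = -68/21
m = 88/21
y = -4/7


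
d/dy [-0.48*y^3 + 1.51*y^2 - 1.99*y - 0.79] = -1.44*y^2 + 3.02*y - 1.99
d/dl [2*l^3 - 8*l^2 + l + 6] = 6*l^2 - 16*l + 1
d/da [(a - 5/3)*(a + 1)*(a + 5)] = 3*a^2 + 26*a/3 - 5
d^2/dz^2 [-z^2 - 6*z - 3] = -2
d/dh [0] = 0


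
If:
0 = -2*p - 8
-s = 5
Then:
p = -4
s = -5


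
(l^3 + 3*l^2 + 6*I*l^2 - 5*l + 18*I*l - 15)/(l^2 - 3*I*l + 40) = (l^2 + l*(3 + I) + 3*I)/(l - 8*I)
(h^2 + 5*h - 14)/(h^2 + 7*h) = (h - 2)/h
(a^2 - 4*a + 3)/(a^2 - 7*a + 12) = (a - 1)/(a - 4)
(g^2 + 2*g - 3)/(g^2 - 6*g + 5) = (g + 3)/(g - 5)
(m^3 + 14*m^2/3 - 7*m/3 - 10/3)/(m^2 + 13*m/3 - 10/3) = (3*m^2 - m - 2)/(3*m - 2)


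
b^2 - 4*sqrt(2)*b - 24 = (b - 6*sqrt(2))*(b + 2*sqrt(2))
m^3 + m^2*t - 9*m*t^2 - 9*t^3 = (m - 3*t)*(m + t)*(m + 3*t)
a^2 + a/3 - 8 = (a - 8/3)*(a + 3)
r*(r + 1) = r^2 + r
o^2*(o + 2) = o^3 + 2*o^2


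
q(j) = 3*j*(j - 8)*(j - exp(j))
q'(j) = 3*j*(1 - exp(j))*(j - 8) + 3*j*(j - exp(j)) + 3*(j - 8)*(j - exp(j))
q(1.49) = 85.76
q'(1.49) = 144.40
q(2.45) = 372.78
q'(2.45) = 516.91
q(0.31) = 7.53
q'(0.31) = 25.92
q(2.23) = 272.91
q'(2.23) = 395.47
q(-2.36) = -180.03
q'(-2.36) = 160.08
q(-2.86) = -271.83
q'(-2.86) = 207.92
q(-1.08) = -41.76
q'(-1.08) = 62.70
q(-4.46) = -745.48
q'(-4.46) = 391.76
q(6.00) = 14307.44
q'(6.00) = 9718.29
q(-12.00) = -8640.00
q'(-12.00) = 1872.00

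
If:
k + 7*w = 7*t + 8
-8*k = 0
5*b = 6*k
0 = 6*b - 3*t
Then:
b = 0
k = 0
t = 0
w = 8/7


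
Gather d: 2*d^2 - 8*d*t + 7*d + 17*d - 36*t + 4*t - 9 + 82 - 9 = 2*d^2 + d*(24 - 8*t) - 32*t + 64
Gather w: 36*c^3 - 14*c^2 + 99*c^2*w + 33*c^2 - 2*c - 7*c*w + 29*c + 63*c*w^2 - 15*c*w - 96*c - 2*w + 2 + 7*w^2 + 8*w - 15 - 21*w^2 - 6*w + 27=36*c^3 + 19*c^2 - 69*c + w^2*(63*c - 14) + w*(99*c^2 - 22*c) + 14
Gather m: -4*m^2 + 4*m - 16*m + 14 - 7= -4*m^2 - 12*m + 7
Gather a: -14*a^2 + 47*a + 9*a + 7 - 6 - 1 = -14*a^2 + 56*a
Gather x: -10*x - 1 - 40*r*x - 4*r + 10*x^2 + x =-4*r + 10*x^2 + x*(-40*r - 9) - 1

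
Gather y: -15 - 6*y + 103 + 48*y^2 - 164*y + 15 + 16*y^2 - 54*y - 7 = 64*y^2 - 224*y + 96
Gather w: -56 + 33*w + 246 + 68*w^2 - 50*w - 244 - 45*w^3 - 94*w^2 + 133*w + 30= -45*w^3 - 26*w^2 + 116*w - 24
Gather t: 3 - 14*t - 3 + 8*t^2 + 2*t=8*t^2 - 12*t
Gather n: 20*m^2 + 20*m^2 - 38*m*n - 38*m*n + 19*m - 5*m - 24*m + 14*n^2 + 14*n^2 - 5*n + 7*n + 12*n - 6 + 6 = 40*m^2 - 10*m + 28*n^2 + n*(14 - 76*m)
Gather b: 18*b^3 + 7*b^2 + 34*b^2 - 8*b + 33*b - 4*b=18*b^3 + 41*b^2 + 21*b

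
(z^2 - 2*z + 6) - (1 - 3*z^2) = 4*z^2 - 2*z + 5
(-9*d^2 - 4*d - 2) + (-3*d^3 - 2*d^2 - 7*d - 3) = -3*d^3 - 11*d^2 - 11*d - 5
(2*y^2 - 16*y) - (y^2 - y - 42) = y^2 - 15*y + 42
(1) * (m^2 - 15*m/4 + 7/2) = m^2 - 15*m/4 + 7/2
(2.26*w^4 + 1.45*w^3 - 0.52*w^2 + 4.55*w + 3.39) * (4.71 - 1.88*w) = -4.2488*w^5 + 7.9186*w^4 + 7.8071*w^3 - 11.0032*w^2 + 15.0573*w + 15.9669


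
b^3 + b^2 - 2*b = b*(b - 1)*(b + 2)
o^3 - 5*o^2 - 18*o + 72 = (o - 6)*(o - 3)*(o + 4)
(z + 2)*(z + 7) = z^2 + 9*z + 14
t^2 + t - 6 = (t - 2)*(t + 3)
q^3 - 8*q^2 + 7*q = q*(q - 7)*(q - 1)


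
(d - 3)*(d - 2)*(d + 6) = d^3 + d^2 - 24*d + 36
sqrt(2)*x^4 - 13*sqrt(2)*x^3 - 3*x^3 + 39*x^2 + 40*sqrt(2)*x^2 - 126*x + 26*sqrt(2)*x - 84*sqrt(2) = (x - 7)*(x - 6)*(x - 2*sqrt(2))*(sqrt(2)*x + 1)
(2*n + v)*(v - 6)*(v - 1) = 2*n*v^2 - 14*n*v + 12*n + v^3 - 7*v^2 + 6*v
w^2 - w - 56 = (w - 8)*(w + 7)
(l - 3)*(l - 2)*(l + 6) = l^3 + l^2 - 24*l + 36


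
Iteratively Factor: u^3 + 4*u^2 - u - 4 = (u + 1)*(u^2 + 3*u - 4) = (u - 1)*(u + 1)*(u + 4)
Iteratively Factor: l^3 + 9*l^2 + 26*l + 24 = (l + 2)*(l^2 + 7*l + 12) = (l + 2)*(l + 4)*(l + 3)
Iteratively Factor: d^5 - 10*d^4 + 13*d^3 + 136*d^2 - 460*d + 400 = (d - 5)*(d^4 - 5*d^3 - 12*d^2 + 76*d - 80) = (d - 5)*(d - 2)*(d^3 - 3*d^2 - 18*d + 40) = (d - 5)*(d - 2)^2*(d^2 - d - 20) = (d - 5)*(d - 2)^2*(d + 4)*(d - 5)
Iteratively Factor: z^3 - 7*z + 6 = (z - 2)*(z^2 + 2*z - 3) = (z - 2)*(z + 3)*(z - 1)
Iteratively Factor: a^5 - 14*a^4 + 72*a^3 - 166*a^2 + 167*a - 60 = (a - 1)*(a^4 - 13*a^3 + 59*a^2 - 107*a + 60) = (a - 5)*(a - 1)*(a^3 - 8*a^2 + 19*a - 12) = (a - 5)*(a - 1)^2*(a^2 - 7*a + 12) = (a - 5)*(a - 4)*(a - 1)^2*(a - 3)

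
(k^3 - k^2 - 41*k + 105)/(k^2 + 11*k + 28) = (k^2 - 8*k + 15)/(k + 4)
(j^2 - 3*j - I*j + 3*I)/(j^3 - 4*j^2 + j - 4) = (j - 3)/(j^2 + j*(-4 + I) - 4*I)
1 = 1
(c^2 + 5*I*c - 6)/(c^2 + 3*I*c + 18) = (c^2 + 5*I*c - 6)/(c^2 + 3*I*c + 18)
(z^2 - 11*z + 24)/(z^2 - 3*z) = (z - 8)/z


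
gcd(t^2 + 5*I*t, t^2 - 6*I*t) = t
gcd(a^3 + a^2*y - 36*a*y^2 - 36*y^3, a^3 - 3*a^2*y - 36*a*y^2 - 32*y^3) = a + y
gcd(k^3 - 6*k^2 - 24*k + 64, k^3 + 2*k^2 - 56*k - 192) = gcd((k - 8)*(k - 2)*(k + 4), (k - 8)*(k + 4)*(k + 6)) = k^2 - 4*k - 32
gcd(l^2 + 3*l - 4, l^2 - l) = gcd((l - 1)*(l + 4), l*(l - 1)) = l - 1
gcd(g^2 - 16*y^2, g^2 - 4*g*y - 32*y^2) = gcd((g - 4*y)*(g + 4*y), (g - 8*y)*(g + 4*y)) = g + 4*y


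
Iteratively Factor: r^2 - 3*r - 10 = (r - 5)*(r + 2)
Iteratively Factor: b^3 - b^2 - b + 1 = (b - 1)*(b^2 - 1) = (b - 1)*(b + 1)*(b - 1)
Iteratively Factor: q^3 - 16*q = (q)*(q^2 - 16) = q*(q - 4)*(q + 4)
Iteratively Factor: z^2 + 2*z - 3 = (z + 3)*(z - 1)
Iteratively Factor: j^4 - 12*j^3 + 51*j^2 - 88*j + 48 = (j - 3)*(j^3 - 9*j^2 + 24*j - 16) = (j - 4)*(j - 3)*(j^2 - 5*j + 4) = (j - 4)*(j - 3)*(j - 1)*(j - 4)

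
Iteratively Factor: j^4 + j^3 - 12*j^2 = (j + 4)*(j^3 - 3*j^2) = (j - 3)*(j + 4)*(j^2) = j*(j - 3)*(j + 4)*(j)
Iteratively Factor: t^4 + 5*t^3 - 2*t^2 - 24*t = (t + 4)*(t^3 + t^2 - 6*t) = (t + 3)*(t + 4)*(t^2 - 2*t) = (t - 2)*(t + 3)*(t + 4)*(t)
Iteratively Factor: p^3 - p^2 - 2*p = (p + 1)*(p^2 - 2*p) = (p - 2)*(p + 1)*(p)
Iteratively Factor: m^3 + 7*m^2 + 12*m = (m + 4)*(m^2 + 3*m) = m*(m + 4)*(m + 3)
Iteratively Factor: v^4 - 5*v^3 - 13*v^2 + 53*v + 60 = (v + 3)*(v^3 - 8*v^2 + 11*v + 20) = (v + 1)*(v + 3)*(v^2 - 9*v + 20) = (v - 4)*(v + 1)*(v + 3)*(v - 5)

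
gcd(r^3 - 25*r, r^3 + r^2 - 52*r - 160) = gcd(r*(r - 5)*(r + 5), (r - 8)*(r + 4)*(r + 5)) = r + 5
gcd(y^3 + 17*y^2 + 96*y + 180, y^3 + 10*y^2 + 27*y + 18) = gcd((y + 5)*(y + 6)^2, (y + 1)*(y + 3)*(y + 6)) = y + 6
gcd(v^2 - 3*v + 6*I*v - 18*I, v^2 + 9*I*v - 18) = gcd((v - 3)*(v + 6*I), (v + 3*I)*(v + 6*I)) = v + 6*I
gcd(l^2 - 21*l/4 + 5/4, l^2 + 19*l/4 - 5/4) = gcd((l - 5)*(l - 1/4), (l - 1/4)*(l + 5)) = l - 1/4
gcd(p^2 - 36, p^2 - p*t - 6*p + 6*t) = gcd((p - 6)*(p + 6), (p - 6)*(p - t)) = p - 6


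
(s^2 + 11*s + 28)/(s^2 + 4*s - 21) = (s + 4)/(s - 3)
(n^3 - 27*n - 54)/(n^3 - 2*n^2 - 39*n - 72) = (n - 6)/(n - 8)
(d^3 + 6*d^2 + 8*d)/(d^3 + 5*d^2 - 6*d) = (d^2 + 6*d + 8)/(d^2 + 5*d - 6)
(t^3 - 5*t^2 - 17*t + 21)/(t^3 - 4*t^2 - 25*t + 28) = (t + 3)/(t + 4)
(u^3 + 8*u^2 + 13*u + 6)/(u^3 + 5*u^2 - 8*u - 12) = (u + 1)/(u - 2)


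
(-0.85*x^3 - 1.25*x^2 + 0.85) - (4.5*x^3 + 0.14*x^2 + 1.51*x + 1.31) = -5.35*x^3 - 1.39*x^2 - 1.51*x - 0.46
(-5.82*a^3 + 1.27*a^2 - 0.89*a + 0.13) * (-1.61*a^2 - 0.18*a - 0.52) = 9.3702*a^5 - 0.9971*a^4 + 4.2307*a^3 - 0.7095*a^2 + 0.4394*a - 0.0676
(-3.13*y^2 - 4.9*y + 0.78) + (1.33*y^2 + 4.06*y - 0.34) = -1.8*y^2 - 0.840000000000001*y + 0.44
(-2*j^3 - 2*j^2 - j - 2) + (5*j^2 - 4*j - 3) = -2*j^3 + 3*j^2 - 5*j - 5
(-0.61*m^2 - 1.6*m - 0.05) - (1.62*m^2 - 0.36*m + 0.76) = -2.23*m^2 - 1.24*m - 0.81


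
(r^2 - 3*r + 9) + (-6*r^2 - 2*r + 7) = -5*r^2 - 5*r + 16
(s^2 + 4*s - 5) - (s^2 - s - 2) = 5*s - 3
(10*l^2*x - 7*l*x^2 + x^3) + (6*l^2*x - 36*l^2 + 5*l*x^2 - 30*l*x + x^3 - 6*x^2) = 16*l^2*x - 36*l^2 - 2*l*x^2 - 30*l*x + 2*x^3 - 6*x^2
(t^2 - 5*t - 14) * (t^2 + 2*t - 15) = t^4 - 3*t^3 - 39*t^2 + 47*t + 210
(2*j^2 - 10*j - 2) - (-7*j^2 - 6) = 9*j^2 - 10*j + 4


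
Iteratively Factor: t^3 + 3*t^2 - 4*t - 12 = (t - 2)*(t^2 + 5*t + 6) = (t - 2)*(t + 2)*(t + 3)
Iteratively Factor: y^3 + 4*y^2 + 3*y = (y)*(y^2 + 4*y + 3) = y*(y + 3)*(y + 1)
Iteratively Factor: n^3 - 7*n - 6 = (n + 2)*(n^2 - 2*n - 3) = (n - 3)*(n + 2)*(n + 1)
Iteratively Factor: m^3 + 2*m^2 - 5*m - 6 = (m + 1)*(m^2 + m - 6) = (m + 1)*(m + 3)*(m - 2)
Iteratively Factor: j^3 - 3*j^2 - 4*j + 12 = (j - 3)*(j^2 - 4) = (j - 3)*(j - 2)*(j + 2)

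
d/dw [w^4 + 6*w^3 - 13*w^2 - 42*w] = 4*w^3 + 18*w^2 - 26*w - 42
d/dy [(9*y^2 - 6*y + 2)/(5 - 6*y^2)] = 6*(-6*y^2 + 19*y - 5)/(36*y^4 - 60*y^2 + 25)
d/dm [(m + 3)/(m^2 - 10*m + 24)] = (m^2 - 10*m - 2*(m - 5)*(m + 3) + 24)/(m^2 - 10*m + 24)^2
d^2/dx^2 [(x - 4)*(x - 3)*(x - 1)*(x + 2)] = 12*x^2 - 36*x + 6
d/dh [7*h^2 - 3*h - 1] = 14*h - 3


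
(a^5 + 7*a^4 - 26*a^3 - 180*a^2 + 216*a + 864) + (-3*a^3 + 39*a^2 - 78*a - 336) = a^5 + 7*a^4 - 29*a^3 - 141*a^2 + 138*a + 528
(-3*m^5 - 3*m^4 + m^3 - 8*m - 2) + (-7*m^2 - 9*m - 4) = -3*m^5 - 3*m^4 + m^3 - 7*m^2 - 17*m - 6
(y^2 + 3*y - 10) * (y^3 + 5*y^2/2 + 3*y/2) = y^5 + 11*y^4/2 - y^3 - 41*y^2/2 - 15*y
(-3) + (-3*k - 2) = -3*k - 5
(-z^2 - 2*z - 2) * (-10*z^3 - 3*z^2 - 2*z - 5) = 10*z^5 + 23*z^4 + 28*z^3 + 15*z^2 + 14*z + 10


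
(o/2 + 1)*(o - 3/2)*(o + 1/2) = o^3/2 + o^2/2 - 11*o/8 - 3/4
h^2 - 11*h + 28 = (h - 7)*(h - 4)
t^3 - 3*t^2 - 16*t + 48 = (t - 4)*(t - 3)*(t + 4)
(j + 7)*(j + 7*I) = j^2 + 7*j + 7*I*j + 49*I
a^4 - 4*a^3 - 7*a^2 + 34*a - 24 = (a - 4)*(a - 2)*(a - 1)*(a + 3)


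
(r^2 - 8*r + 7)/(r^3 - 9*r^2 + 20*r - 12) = (r - 7)/(r^2 - 8*r + 12)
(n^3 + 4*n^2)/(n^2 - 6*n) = n*(n + 4)/(n - 6)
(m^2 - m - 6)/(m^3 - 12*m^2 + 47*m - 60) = (m + 2)/(m^2 - 9*m + 20)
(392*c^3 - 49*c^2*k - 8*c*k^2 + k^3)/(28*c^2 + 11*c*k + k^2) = (56*c^2 - 15*c*k + k^2)/(4*c + k)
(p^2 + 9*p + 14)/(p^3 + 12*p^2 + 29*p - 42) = (p + 2)/(p^2 + 5*p - 6)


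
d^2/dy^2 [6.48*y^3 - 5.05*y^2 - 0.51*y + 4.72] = 38.88*y - 10.1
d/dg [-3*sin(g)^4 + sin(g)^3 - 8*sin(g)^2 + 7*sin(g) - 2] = (-12*sin(g)^3 + 3*sin(g)^2 - 16*sin(g) + 7)*cos(g)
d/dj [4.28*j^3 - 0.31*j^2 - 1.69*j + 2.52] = 12.84*j^2 - 0.62*j - 1.69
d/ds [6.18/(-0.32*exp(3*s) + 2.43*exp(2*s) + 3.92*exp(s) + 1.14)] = (5.9328*exp(2*s) - 30.0348*exp(s) - 24.2256)*exp(s)/(-0.32*exp(3*s) + 2.43*exp(2*s) + 3.92*exp(s) + 1.14)^2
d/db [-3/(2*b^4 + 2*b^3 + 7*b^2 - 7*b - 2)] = 3*(8*b^3 + 6*b^2 + 14*b - 7)/(2*b^4 + 2*b^3 + 7*b^2 - 7*b - 2)^2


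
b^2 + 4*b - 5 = (b - 1)*(b + 5)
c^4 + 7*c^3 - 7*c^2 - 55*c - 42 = (c - 3)*(c + 1)*(c + 2)*(c + 7)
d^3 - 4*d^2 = d^2*(d - 4)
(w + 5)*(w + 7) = w^2 + 12*w + 35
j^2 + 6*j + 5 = (j + 1)*(j + 5)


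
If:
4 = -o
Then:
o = -4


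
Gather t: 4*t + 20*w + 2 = 4*t + 20*w + 2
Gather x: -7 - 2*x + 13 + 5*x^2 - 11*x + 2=5*x^2 - 13*x + 8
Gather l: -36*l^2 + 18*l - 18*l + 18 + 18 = 36 - 36*l^2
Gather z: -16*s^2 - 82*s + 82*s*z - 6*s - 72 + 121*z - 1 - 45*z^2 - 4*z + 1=-16*s^2 - 88*s - 45*z^2 + z*(82*s + 117) - 72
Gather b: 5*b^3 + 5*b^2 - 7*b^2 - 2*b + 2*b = 5*b^3 - 2*b^2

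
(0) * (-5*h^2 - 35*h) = 0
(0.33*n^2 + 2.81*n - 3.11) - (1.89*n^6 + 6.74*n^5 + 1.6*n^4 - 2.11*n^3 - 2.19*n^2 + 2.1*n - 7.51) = -1.89*n^6 - 6.74*n^5 - 1.6*n^4 + 2.11*n^3 + 2.52*n^2 + 0.71*n + 4.4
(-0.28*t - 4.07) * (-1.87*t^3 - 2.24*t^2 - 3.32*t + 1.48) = 0.5236*t^4 + 8.2381*t^3 + 10.0464*t^2 + 13.098*t - 6.0236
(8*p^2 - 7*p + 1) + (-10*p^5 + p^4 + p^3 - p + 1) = -10*p^5 + p^4 + p^3 + 8*p^2 - 8*p + 2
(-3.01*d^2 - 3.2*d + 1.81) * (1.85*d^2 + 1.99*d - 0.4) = -5.5685*d^4 - 11.9099*d^3 - 1.8155*d^2 + 4.8819*d - 0.724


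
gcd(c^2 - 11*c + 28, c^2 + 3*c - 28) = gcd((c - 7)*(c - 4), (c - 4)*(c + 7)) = c - 4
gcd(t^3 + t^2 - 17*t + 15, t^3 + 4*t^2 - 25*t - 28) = 1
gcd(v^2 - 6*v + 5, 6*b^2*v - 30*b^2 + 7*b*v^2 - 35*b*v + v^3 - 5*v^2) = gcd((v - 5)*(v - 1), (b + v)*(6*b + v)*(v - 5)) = v - 5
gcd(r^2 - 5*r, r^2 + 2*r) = r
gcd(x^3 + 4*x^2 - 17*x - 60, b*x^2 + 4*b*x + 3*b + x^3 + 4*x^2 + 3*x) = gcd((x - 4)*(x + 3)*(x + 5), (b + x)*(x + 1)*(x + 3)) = x + 3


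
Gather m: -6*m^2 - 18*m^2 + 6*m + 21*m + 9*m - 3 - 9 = -24*m^2 + 36*m - 12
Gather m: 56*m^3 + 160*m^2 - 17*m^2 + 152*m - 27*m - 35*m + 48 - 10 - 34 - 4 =56*m^3 + 143*m^2 + 90*m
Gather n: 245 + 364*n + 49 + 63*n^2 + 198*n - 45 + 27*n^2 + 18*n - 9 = 90*n^2 + 580*n + 240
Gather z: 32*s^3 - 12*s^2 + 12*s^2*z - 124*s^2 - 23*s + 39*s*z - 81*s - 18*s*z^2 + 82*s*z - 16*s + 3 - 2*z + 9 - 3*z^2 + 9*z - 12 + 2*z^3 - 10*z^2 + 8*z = 32*s^3 - 136*s^2 - 120*s + 2*z^3 + z^2*(-18*s - 13) + z*(12*s^2 + 121*s + 15)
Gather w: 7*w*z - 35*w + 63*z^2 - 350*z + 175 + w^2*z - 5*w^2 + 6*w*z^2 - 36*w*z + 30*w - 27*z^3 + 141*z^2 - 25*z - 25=w^2*(z - 5) + w*(6*z^2 - 29*z - 5) - 27*z^3 + 204*z^2 - 375*z + 150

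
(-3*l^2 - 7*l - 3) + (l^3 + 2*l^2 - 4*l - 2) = l^3 - l^2 - 11*l - 5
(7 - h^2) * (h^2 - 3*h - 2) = -h^4 + 3*h^3 + 9*h^2 - 21*h - 14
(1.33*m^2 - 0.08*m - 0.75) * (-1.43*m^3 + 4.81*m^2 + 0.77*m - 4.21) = -1.9019*m^5 + 6.5117*m^4 + 1.7118*m^3 - 9.2684*m^2 - 0.2407*m + 3.1575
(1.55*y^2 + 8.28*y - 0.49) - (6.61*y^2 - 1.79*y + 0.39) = -5.06*y^2 + 10.07*y - 0.88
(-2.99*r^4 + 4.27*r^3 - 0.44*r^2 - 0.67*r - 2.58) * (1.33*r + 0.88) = -3.9767*r^5 + 3.0479*r^4 + 3.1724*r^3 - 1.2783*r^2 - 4.021*r - 2.2704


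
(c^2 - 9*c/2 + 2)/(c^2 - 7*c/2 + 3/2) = (c - 4)/(c - 3)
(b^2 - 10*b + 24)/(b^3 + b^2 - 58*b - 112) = (b^2 - 10*b + 24)/(b^3 + b^2 - 58*b - 112)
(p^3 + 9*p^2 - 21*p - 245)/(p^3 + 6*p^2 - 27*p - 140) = (p + 7)/(p + 4)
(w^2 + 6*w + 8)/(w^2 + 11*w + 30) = (w^2 + 6*w + 8)/(w^2 + 11*w + 30)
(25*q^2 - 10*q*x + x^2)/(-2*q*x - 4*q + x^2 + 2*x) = (-25*q^2 + 10*q*x - x^2)/(2*q*x + 4*q - x^2 - 2*x)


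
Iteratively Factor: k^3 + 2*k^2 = (k + 2)*(k^2) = k*(k + 2)*(k)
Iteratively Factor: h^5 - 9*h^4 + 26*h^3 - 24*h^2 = (h - 4)*(h^4 - 5*h^3 + 6*h^2) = h*(h - 4)*(h^3 - 5*h^2 + 6*h) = h^2*(h - 4)*(h^2 - 5*h + 6) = h^2*(h - 4)*(h - 2)*(h - 3)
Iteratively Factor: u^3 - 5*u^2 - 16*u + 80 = (u - 5)*(u^2 - 16) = (u - 5)*(u - 4)*(u + 4)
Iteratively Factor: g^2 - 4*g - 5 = (g + 1)*(g - 5)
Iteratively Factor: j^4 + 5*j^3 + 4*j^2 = (j)*(j^3 + 5*j^2 + 4*j) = j^2*(j^2 + 5*j + 4) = j^2*(j + 4)*(j + 1)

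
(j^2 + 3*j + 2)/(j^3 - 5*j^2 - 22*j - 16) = 1/(j - 8)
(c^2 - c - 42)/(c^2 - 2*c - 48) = (c - 7)/(c - 8)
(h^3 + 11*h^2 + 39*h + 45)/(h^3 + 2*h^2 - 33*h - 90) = (h + 3)/(h - 6)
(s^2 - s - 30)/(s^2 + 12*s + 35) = (s - 6)/(s + 7)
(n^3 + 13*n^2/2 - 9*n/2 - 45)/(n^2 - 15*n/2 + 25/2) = (n^2 + 9*n + 18)/(n - 5)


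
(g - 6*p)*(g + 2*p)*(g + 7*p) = g^3 + 3*g^2*p - 40*g*p^2 - 84*p^3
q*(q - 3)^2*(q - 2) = q^4 - 8*q^3 + 21*q^2 - 18*q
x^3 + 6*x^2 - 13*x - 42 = (x - 3)*(x + 2)*(x + 7)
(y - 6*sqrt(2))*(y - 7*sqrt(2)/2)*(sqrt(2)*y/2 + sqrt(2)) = sqrt(2)*y^3/2 - 19*y^2/2 + sqrt(2)*y^2 - 19*y + 21*sqrt(2)*y + 42*sqrt(2)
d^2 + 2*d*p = d*(d + 2*p)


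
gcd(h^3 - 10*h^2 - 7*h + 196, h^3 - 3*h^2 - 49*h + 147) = h - 7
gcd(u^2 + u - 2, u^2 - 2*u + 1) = u - 1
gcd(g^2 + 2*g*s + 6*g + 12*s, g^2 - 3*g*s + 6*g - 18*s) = g + 6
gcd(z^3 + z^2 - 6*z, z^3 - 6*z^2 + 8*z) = z^2 - 2*z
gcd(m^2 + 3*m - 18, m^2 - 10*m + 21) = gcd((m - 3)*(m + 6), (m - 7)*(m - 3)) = m - 3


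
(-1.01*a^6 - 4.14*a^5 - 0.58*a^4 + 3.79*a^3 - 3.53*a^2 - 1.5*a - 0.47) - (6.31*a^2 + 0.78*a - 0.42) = -1.01*a^6 - 4.14*a^5 - 0.58*a^4 + 3.79*a^3 - 9.84*a^2 - 2.28*a - 0.05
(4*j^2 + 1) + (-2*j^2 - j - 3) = 2*j^2 - j - 2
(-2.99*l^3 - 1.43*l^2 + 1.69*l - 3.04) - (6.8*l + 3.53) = -2.99*l^3 - 1.43*l^2 - 5.11*l - 6.57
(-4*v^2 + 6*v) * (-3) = 12*v^2 - 18*v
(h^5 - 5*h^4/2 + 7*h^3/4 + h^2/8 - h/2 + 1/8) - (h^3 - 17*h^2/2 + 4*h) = h^5 - 5*h^4/2 + 3*h^3/4 + 69*h^2/8 - 9*h/2 + 1/8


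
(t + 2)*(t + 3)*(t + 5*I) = t^3 + 5*t^2 + 5*I*t^2 + 6*t + 25*I*t + 30*I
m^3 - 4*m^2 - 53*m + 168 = (m - 8)*(m - 3)*(m + 7)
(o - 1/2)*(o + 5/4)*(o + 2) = o^3 + 11*o^2/4 + 7*o/8 - 5/4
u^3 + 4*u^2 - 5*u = u*(u - 1)*(u + 5)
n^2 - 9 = (n - 3)*(n + 3)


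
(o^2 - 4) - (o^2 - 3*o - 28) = 3*o + 24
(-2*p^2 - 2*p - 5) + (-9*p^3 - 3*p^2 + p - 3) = -9*p^3 - 5*p^2 - p - 8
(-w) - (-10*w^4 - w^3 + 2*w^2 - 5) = 10*w^4 + w^3 - 2*w^2 - w + 5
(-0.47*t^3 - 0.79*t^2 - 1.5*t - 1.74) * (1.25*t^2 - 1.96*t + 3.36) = -0.5875*t^5 - 0.0663000000000001*t^4 - 1.9058*t^3 - 1.8894*t^2 - 1.6296*t - 5.8464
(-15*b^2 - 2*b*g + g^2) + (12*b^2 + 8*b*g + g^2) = -3*b^2 + 6*b*g + 2*g^2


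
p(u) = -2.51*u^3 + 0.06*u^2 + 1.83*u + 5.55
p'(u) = -7.53*u^2 + 0.12*u + 1.83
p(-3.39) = 97.82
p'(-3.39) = -85.11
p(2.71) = -39.01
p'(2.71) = -53.15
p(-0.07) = 5.42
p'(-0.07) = 1.78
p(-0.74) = 5.25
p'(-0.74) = -2.38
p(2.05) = -12.07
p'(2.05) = -29.57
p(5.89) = -494.47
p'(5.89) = -258.69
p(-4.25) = 191.54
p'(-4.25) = -134.69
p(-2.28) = 31.44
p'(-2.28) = -37.59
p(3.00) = -56.19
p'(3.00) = -65.58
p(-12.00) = 4329.51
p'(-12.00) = -1083.93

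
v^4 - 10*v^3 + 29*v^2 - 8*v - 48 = (v - 4)^2*(v - 3)*(v + 1)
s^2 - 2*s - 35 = (s - 7)*(s + 5)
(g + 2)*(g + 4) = g^2 + 6*g + 8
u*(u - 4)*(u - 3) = u^3 - 7*u^2 + 12*u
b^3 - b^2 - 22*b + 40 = (b - 4)*(b - 2)*(b + 5)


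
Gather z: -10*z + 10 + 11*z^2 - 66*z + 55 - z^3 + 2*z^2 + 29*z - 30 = -z^3 + 13*z^2 - 47*z + 35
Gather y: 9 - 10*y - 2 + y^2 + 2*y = y^2 - 8*y + 7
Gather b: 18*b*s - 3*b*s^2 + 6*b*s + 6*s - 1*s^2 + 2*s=b*(-3*s^2 + 24*s) - s^2 + 8*s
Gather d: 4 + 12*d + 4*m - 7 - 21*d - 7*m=-9*d - 3*m - 3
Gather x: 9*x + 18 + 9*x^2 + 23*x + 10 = 9*x^2 + 32*x + 28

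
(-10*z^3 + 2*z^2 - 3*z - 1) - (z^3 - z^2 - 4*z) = -11*z^3 + 3*z^2 + z - 1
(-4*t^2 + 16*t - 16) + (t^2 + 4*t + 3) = -3*t^2 + 20*t - 13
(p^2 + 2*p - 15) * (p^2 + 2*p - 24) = p^4 + 4*p^3 - 35*p^2 - 78*p + 360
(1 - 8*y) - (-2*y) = 1 - 6*y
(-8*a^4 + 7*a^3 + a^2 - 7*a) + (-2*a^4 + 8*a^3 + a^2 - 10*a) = -10*a^4 + 15*a^3 + 2*a^2 - 17*a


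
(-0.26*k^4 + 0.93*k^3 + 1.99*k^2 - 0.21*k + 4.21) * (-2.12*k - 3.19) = 0.5512*k^5 - 1.1422*k^4 - 7.1855*k^3 - 5.9029*k^2 - 8.2553*k - 13.4299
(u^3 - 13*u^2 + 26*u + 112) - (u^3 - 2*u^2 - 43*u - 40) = -11*u^2 + 69*u + 152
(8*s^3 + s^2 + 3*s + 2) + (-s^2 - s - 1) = 8*s^3 + 2*s + 1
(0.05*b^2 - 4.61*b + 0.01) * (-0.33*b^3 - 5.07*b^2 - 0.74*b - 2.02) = -0.0165*b^5 + 1.2678*b^4 + 23.3324*b^3 + 3.2597*b^2 + 9.3048*b - 0.0202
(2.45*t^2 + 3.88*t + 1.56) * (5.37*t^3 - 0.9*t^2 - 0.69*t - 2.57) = 13.1565*t^5 + 18.6306*t^4 + 3.1947*t^3 - 10.3777*t^2 - 11.048*t - 4.0092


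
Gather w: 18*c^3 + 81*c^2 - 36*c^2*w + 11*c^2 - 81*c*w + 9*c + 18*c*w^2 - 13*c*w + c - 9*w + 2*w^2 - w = 18*c^3 + 92*c^2 + 10*c + w^2*(18*c + 2) + w*(-36*c^2 - 94*c - 10)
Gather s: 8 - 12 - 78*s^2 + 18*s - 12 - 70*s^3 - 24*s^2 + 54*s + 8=-70*s^3 - 102*s^2 + 72*s - 8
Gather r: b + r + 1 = b + r + 1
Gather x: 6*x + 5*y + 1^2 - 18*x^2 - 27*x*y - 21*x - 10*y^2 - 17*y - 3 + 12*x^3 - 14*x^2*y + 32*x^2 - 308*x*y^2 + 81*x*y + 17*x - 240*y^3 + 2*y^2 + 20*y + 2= 12*x^3 + x^2*(14 - 14*y) + x*(-308*y^2 + 54*y + 2) - 240*y^3 - 8*y^2 + 8*y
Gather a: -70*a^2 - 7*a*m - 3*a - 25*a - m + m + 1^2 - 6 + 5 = -70*a^2 + a*(-7*m - 28)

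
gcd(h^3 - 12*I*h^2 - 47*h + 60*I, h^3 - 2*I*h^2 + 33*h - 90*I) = h^2 - 8*I*h - 15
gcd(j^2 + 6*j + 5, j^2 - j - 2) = j + 1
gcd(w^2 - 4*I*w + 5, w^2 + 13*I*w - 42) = 1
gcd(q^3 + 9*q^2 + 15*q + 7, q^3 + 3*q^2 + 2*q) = q + 1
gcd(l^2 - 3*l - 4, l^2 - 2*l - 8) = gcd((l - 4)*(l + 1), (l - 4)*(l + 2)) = l - 4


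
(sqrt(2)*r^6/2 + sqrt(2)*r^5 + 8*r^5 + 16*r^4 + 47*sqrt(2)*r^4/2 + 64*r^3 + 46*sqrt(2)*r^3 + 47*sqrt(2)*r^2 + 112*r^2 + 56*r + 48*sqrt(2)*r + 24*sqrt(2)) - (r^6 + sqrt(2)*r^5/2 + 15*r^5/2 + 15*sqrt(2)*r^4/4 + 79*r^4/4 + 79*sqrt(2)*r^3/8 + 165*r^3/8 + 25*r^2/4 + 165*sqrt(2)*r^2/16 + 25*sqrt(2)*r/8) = -r^6 + sqrt(2)*r^6/2 + r^5/2 + sqrt(2)*r^5/2 - 15*r^4/4 + 79*sqrt(2)*r^4/4 + 347*r^3/8 + 289*sqrt(2)*r^3/8 + 587*sqrt(2)*r^2/16 + 423*r^2/4 + 56*r + 359*sqrt(2)*r/8 + 24*sqrt(2)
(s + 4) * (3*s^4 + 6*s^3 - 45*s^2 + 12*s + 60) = 3*s^5 + 18*s^4 - 21*s^3 - 168*s^2 + 108*s + 240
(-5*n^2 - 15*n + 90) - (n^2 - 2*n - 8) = -6*n^2 - 13*n + 98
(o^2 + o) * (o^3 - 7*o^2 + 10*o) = o^5 - 6*o^4 + 3*o^3 + 10*o^2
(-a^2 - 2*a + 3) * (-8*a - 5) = 8*a^3 + 21*a^2 - 14*a - 15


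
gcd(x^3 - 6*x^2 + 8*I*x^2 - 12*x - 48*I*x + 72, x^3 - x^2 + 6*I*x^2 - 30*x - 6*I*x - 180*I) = x^2 + x*(-6 + 6*I) - 36*I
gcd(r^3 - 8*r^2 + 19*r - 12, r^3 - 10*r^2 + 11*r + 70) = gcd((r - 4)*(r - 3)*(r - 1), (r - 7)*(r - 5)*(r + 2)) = 1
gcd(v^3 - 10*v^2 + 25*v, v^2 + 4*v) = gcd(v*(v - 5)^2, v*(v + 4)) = v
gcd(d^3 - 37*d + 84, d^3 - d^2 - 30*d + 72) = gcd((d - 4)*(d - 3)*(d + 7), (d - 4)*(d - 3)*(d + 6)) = d^2 - 7*d + 12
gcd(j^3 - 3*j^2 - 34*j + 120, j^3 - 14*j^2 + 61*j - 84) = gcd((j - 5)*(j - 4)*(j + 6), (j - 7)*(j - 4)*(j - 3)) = j - 4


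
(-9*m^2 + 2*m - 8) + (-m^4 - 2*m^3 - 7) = -m^4 - 2*m^3 - 9*m^2 + 2*m - 15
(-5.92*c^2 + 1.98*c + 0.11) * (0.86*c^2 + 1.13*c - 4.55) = -5.0912*c^4 - 4.9868*c^3 + 29.268*c^2 - 8.8847*c - 0.5005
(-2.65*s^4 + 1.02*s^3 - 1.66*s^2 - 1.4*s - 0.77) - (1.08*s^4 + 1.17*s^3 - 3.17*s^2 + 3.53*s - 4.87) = -3.73*s^4 - 0.15*s^3 + 1.51*s^2 - 4.93*s + 4.1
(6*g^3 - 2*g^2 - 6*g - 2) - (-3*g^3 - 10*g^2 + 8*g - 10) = 9*g^3 + 8*g^2 - 14*g + 8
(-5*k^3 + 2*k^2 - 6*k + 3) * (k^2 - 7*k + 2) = -5*k^5 + 37*k^4 - 30*k^3 + 49*k^2 - 33*k + 6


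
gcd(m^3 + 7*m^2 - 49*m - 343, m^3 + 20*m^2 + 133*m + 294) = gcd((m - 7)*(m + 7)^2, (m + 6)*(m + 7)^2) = m^2 + 14*m + 49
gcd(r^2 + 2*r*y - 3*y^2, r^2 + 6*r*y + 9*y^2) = r + 3*y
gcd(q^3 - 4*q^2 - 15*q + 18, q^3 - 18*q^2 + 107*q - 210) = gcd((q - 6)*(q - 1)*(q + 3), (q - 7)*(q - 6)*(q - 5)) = q - 6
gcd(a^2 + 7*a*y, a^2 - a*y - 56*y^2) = a + 7*y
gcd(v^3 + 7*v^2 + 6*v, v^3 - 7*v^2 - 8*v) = v^2 + v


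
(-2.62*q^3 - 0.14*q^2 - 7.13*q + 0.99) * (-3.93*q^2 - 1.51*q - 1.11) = 10.2966*q^5 + 4.5064*q^4 + 31.1405*q^3 + 7.031*q^2 + 6.4194*q - 1.0989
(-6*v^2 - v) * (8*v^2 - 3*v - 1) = -48*v^4 + 10*v^3 + 9*v^2 + v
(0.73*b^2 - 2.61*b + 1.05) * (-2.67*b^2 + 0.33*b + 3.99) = -1.9491*b^4 + 7.2096*b^3 - 0.7521*b^2 - 10.0674*b + 4.1895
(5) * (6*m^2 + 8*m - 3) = 30*m^2 + 40*m - 15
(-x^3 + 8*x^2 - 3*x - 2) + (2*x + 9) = -x^3 + 8*x^2 - x + 7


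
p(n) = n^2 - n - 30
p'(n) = 2*n - 1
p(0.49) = -30.25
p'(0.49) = -0.02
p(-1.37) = -26.75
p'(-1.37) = -3.74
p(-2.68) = -20.14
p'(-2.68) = -6.36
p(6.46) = 5.27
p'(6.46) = 11.92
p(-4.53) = -4.95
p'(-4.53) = -10.06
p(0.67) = -30.22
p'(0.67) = 0.34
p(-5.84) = 9.95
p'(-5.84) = -12.68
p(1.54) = -29.17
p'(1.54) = 2.08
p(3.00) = -24.00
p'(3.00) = 5.00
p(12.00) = 102.00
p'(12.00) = 23.00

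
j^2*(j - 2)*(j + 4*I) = j^4 - 2*j^3 + 4*I*j^3 - 8*I*j^2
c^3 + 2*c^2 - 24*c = c*(c - 4)*(c + 6)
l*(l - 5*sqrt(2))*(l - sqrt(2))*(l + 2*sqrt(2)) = l^4 - 4*sqrt(2)*l^3 - 14*l^2 + 20*sqrt(2)*l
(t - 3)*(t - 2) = t^2 - 5*t + 6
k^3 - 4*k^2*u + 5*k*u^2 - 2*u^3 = (k - 2*u)*(k - u)^2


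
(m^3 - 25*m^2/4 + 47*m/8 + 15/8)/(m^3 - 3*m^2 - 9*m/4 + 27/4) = (4*m^2 - 19*m - 5)/(2*(2*m^2 - 3*m - 9))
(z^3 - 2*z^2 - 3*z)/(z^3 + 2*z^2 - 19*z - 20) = z*(z - 3)/(z^2 + z - 20)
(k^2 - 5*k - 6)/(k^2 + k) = (k - 6)/k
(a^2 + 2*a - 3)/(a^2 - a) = (a + 3)/a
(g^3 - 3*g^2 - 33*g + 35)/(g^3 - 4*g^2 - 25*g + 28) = (g + 5)/(g + 4)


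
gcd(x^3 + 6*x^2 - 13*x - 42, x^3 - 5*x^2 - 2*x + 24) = x^2 - x - 6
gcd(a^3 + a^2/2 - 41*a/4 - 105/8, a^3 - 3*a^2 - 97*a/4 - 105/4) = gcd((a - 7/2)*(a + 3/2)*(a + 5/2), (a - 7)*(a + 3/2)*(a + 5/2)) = a^2 + 4*a + 15/4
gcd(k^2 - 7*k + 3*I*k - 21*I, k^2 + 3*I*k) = k + 3*I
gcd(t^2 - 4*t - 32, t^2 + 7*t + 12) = t + 4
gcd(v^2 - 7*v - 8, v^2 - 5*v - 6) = v + 1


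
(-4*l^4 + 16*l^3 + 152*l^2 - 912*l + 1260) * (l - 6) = -4*l^5 + 40*l^4 + 56*l^3 - 1824*l^2 + 6732*l - 7560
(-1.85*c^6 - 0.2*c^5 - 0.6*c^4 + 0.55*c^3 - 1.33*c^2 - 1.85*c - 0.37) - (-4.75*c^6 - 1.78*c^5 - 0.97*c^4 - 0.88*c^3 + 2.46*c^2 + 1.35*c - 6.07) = 2.9*c^6 + 1.58*c^5 + 0.37*c^4 + 1.43*c^3 - 3.79*c^2 - 3.2*c + 5.7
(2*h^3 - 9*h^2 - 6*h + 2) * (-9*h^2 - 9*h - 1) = -18*h^5 + 63*h^4 + 133*h^3 + 45*h^2 - 12*h - 2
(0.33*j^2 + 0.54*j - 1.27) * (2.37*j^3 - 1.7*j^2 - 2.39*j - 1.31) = 0.7821*j^5 + 0.7188*j^4 - 4.7166*j^3 + 0.4361*j^2 + 2.3279*j + 1.6637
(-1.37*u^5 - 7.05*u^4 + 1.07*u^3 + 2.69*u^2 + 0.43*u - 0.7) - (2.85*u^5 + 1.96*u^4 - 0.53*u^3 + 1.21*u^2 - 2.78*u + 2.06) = -4.22*u^5 - 9.01*u^4 + 1.6*u^3 + 1.48*u^2 + 3.21*u - 2.76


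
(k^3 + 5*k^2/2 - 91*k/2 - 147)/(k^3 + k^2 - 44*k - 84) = (k + 7/2)/(k + 2)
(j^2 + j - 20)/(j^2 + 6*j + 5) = (j - 4)/(j + 1)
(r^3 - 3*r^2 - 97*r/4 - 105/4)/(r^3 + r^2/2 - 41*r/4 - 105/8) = 2*(r - 7)/(2*r - 7)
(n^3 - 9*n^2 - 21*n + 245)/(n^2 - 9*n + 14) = (n^2 - 2*n - 35)/(n - 2)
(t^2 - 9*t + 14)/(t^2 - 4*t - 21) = (t - 2)/(t + 3)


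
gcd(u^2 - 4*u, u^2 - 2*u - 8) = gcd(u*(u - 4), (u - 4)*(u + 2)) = u - 4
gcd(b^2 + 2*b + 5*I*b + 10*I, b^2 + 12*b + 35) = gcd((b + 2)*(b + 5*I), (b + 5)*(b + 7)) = 1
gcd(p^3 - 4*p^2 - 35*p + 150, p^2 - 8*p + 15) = p - 5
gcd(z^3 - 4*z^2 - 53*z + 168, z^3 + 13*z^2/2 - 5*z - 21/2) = z + 7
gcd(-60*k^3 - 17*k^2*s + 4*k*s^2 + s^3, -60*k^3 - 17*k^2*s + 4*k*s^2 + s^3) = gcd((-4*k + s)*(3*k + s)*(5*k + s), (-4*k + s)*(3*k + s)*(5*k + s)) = -60*k^3 - 17*k^2*s + 4*k*s^2 + s^3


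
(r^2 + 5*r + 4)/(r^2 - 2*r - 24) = (r + 1)/(r - 6)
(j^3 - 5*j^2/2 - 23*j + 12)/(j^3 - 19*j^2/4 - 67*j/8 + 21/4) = 4*(j + 4)/(4*j + 7)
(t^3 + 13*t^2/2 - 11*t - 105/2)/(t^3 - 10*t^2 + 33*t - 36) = (2*t^2 + 19*t + 35)/(2*(t^2 - 7*t + 12))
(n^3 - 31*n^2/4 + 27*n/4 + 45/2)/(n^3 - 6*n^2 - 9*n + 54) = (n + 5/4)/(n + 3)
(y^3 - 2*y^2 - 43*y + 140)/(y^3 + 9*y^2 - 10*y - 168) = (y - 5)/(y + 6)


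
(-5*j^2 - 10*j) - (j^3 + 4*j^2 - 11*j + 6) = -j^3 - 9*j^2 + j - 6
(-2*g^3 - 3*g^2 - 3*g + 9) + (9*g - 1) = -2*g^3 - 3*g^2 + 6*g + 8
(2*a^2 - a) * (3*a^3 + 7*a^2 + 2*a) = 6*a^5 + 11*a^4 - 3*a^3 - 2*a^2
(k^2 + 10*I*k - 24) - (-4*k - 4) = k^2 + 4*k + 10*I*k - 20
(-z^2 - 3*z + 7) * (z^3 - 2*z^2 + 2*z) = -z^5 - z^4 + 11*z^3 - 20*z^2 + 14*z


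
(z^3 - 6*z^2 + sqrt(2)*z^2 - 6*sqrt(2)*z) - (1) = z^3 - 6*z^2 + sqrt(2)*z^2 - 6*sqrt(2)*z - 1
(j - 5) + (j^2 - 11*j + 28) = j^2 - 10*j + 23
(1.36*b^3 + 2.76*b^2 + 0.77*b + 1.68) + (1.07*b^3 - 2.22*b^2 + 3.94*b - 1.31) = 2.43*b^3 + 0.54*b^2 + 4.71*b + 0.37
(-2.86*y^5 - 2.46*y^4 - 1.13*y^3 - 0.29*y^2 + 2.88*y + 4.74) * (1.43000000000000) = -4.0898*y^5 - 3.5178*y^4 - 1.6159*y^3 - 0.4147*y^2 + 4.1184*y + 6.7782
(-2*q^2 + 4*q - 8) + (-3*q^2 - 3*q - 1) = -5*q^2 + q - 9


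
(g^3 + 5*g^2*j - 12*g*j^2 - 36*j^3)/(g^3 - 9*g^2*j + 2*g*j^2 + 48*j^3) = (g + 6*j)/(g - 8*j)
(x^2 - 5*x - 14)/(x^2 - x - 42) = (x + 2)/(x + 6)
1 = 1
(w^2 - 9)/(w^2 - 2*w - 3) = (w + 3)/(w + 1)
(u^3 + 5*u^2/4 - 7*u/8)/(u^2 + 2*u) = (8*u^2 + 10*u - 7)/(8*(u + 2))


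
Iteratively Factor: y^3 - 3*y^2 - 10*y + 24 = (y - 2)*(y^2 - y - 12) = (y - 2)*(y + 3)*(y - 4)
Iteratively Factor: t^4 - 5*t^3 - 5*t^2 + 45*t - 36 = (t - 3)*(t^3 - 2*t^2 - 11*t + 12) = (t - 4)*(t - 3)*(t^2 + 2*t - 3) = (t - 4)*(t - 3)*(t - 1)*(t + 3)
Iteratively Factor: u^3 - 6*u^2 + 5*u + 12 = (u - 3)*(u^2 - 3*u - 4) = (u - 4)*(u - 3)*(u + 1)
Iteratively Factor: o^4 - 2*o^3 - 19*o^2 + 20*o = (o - 1)*(o^3 - o^2 - 20*o) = (o - 5)*(o - 1)*(o^2 + 4*o) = o*(o - 5)*(o - 1)*(o + 4)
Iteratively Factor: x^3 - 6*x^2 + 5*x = (x - 5)*(x^2 - x) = (x - 5)*(x - 1)*(x)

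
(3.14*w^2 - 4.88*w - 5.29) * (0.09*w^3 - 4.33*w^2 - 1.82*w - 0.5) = 0.2826*w^5 - 14.0354*w^4 + 14.9395*w^3 + 30.2173*w^2 + 12.0678*w + 2.645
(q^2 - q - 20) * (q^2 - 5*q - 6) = q^4 - 6*q^3 - 21*q^2 + 106*q + 120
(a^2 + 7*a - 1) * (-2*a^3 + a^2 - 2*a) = -2*a^5 - 13*a^4 + 7*a^3 - 15*a^2 + 2*a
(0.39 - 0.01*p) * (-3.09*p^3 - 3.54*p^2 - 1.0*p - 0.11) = 0.0309*p^4 - 1.1697*p^3 - 1.3706*p^2 - 0.3889*p - 0.0429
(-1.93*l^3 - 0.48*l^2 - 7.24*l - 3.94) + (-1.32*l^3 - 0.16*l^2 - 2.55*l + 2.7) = -3.25*l^3 - 0.64*l^2 - 9.79*l - 1.24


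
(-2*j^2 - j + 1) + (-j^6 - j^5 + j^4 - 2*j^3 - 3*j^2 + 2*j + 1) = -j^6 - j^5 + j^4 - 2*j^3 - 5*j^2 + j + 2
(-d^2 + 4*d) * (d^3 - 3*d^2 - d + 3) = -d^5 + 7*d^4 - 11*d^3 - 7*d^2 + 12*d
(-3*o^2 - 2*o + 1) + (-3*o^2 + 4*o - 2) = -6*o^2 + 2*o - 1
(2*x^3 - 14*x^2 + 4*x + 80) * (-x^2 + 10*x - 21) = -2*x^5 + 34*x^4 - 186*x^3 + 254*x^2 + 716*x - 1680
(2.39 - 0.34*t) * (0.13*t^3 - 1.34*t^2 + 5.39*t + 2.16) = -0.0442*t^4 + 0.7663*t^3 - 5.0352*t^2 + 12.1477*t + 5.1624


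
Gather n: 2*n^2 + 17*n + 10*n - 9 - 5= 2*n^2 + 27*n - 14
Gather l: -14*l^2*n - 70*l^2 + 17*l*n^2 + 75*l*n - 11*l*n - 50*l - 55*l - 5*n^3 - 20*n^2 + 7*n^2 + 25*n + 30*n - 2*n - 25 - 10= l^2*(-14*n - 70) + l*(17*n^2 + 64*n - 105) - 5*n^3 - 13*n^2 + 53*n - 35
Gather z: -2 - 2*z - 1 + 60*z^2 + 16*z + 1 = 60*z^2 + 14*z - 2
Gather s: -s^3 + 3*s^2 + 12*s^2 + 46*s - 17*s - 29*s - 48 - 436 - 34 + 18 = -s^3 + 15*s^2 - 500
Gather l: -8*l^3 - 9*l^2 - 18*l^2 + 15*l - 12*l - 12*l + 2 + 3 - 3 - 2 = -8*l^3 - 27*l^2 - 9*l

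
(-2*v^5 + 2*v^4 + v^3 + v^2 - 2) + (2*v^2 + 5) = -2*v^5 + 2*v^4 + v^3 + 3*v^2 + 3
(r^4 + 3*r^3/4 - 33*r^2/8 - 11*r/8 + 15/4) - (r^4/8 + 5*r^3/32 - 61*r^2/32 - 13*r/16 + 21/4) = 7*r^4/8 + 19*r^3/32 - 71*r^2/32 - 9*r/16 - 3/2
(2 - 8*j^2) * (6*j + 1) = -48*j^3 - 8*j^2 + 12*j + 2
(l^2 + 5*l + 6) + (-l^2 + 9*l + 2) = 14*l + 8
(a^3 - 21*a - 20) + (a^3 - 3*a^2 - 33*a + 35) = 2*a^3 - 3*a^2 - 54*a + 15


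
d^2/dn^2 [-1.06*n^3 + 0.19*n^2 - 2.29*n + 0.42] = 0.38 - 6.36*n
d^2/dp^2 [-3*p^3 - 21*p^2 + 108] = -18*p - 42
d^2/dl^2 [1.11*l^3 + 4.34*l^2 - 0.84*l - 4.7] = 6.66*l + 8.68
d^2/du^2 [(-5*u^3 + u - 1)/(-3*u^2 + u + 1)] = 2*(11*u^3 + 42*u^2 - 3*u + 5)/(27*u^6 - 27*u^5 - 18*u^4 + 17*u^3 + 6*u^2 - 3*u - 1)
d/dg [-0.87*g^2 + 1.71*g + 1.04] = 1.71 - 1.74*g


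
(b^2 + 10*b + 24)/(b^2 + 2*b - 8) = (b + 6)/(b - 2)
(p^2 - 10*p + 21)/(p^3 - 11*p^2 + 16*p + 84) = (p - 3)/(p^2 - 4*p - 12)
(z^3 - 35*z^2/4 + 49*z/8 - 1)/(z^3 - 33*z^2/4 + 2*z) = (z - 1/2)/z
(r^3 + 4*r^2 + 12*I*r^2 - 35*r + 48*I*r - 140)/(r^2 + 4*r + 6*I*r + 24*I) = (r^2 + 12*I*r - 35)/(r + 6*I)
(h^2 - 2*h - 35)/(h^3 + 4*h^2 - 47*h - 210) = 1/(h + 6)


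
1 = 1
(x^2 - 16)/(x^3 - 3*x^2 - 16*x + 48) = 1/(x - 3)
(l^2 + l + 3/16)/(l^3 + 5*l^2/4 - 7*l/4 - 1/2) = (l + 3/4)/(l^2 + l - 2)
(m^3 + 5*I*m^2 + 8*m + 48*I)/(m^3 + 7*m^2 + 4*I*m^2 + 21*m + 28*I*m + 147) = (m^2 + 8*I*m - 16)/(m^2 + 7*m*(1 + I) + 49*I)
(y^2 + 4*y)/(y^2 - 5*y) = (y + 4)/(y - 5)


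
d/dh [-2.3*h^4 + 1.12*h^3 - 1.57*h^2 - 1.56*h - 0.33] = -9.2*h^3 + 3.36*h^2 - 3.14*h - 1.56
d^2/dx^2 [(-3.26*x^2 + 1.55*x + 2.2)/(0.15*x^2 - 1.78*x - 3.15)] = (1.11022302462516e-16*x^4 - 1.67109*x^3 - 8.9451*x^2 + 0.869849999999989*x - 66.05644)/(0.003375*x^6 - 0.12015*x^5 + 1.213155*x^4 - 0.593452000000001*x^3 - 25.476255*x^2 - 52.98615*x - 31.255875)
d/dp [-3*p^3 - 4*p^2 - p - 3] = -9*p^2 - 8*p - 1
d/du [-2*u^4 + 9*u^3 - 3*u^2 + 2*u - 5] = -8*u^3 + 27*u^2 - 6*u + 2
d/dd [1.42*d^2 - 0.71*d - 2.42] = 2.84*d - 0.71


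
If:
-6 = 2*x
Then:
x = -3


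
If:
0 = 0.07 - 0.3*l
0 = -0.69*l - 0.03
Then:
No Solution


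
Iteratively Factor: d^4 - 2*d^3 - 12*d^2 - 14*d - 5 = (d + 1)*(d^3 - 3*d^2 - 9*d - 5) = (d + 1)^2*(d^2 - 4*d - 5) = (d - 5)*(d + 1)^2*(d + 1)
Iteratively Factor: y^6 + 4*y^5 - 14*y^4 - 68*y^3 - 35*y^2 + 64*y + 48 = (y + 1)*(y^5 + 3*y^4 - 17*y^3 - 51*y^2 + 16*y + 48) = (y - 4)*(y + 1)*(y^4 + 7*y^3 + 11*y^2 - 7*y - 12) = (y - 4)*(y + 1)^2*(y^3 + 6*y^2 + 5*y - 12) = (y - 4)*(y - 1)*(y + 1)^2*(y^2 + 7*y + 12) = (y - 4)*(y - 1)*(y + 1)^2*(y + 4)*(y + 3)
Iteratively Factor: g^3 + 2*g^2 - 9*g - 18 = (g + 2)*(g^2 - 9) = (g - 3)*(g + 2)*(g + 3)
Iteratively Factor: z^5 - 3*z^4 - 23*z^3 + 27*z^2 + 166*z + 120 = (z - 5)*(z^4 + 2*z^3 - 13*z^2 - 38*z - 24) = (z - 5)*(z - 4)*(z^3 + 6*z^2 + 11*z + 6) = (z - 5)*(z - 4)*(z + 2)*(z^2 + 4*z + 3) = (z - 5)*(z - 4)*(z + 1)*(z + 2)*(z + 3)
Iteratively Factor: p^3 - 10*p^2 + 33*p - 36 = (p - 3)*(p^2 - 7*p + 12) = (p - 4)*(p - 3)*(p - 3)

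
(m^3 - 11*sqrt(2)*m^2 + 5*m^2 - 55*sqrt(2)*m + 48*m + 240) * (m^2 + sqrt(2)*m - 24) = m^5 - 10*sqrt(2)*m^4 + 5*m^4 - 50*sqrt(2)*m^3 + 2*m^3 + 10*m^2 + 312*sqrt(2)*m^2 - 1152*m + 1560*sqrt(2)*m - 5760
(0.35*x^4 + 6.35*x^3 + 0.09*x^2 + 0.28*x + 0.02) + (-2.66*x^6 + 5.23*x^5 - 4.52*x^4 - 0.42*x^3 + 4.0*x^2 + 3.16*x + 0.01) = -2.66*x^6 + 5.23*x^5 - 4.17*x^4 + 5.93*x^3 + 4.09*x^2 + 3.44*x + 0.03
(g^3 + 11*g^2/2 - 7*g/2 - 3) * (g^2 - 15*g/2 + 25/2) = g^5 - 2*g^4 - 129*g^3/4 + 92*g^2 - 85*g/4 - 75/2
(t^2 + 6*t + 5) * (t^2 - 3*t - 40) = t^4 + 3*t^3 - 53*t^2 - 255*t - 200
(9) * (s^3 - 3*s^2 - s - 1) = 9*s^3 - 27*s^2 - 9*s - 9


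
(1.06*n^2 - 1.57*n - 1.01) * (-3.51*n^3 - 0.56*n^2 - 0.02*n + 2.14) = -3.7206*n^5 + 4.9171*n^4 + 4.4031*n^3 + 2.8654*n^2 - 3.3396*n - 2.1614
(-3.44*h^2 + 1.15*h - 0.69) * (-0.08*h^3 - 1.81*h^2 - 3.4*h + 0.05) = 0.2752*h^5 + 6.1344*h^4 + 9.6697*h^3 - 2.8331*h^2 + 2.4035*h - 0.0345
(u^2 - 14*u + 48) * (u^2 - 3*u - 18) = u^4 - 17*u^3 + 72*u^2 + 108*u - 864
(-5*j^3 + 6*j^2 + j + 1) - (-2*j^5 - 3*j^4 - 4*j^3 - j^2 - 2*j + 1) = 2*j^5 + 3*j^4 - j^3 + 7*j^2 + 3*j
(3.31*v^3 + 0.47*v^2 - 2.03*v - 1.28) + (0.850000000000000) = 3.31*v^3 + 0.47*v^2 - 2.03*v - 0.43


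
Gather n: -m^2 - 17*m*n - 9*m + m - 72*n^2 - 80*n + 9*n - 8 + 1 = -m^2 - 8*m - 72*n^2 + n*(-17*m - 71) - 7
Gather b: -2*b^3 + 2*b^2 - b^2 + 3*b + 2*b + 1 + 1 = -2*b^3 + b^2 + 5*b + 2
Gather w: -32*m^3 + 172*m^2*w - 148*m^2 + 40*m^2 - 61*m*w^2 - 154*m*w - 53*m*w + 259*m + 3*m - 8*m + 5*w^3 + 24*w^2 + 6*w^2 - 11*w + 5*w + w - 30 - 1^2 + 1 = -32*m^3 - 108*m^2 + 254*m + 5*w^3 + w^2*(30 - 61*m) + w*(172*m^2 - 207*m - 5) - 30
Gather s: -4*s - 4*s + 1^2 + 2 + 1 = 4 - 8*s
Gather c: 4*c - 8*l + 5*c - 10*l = 9*c - 18*l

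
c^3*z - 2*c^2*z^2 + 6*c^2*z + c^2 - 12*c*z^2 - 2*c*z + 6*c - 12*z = (c + 6)*(c - 2*z)*(c*z + 1)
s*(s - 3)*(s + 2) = s^3 - s^2 - 6*s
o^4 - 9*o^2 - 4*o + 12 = (o - 3)*(o - 1)*(o + 2)^2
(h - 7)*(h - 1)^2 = h^3 - 9*h^2 + 15*h - 7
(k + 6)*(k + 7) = k^2 + 13*k + 42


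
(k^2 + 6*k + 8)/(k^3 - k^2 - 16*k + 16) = (k + 2)/(k^2 - 5*k + 4)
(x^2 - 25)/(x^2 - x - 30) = (x - 5)/(x - 6)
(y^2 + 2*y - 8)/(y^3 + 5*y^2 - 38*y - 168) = (y - 2)/(y^2 + y - 42)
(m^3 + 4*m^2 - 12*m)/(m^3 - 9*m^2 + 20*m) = (m^2 + 4*m - 12)/(m^2 - 9*m + 20)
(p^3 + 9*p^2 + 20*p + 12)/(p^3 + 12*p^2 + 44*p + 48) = (p + 1)/(p + 4)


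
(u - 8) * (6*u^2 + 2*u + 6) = 6*u^3 - 46*u^2 - 10*u - 48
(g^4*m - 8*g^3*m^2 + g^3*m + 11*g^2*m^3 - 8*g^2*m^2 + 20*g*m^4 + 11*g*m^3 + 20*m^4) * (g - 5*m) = g^5*m - 13*g^4*m^2 + g^4*m + 51*g^3*m^3 - 13*g^3*m^2 - 35*g^2*m^4 + 51*g^2*m^3 - 100*g*m^5 - 35*g*m^4 - 100*m^5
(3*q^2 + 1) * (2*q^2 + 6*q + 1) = 6*q^4 + 18*q^3 + 5*q^2 + 6*q + 1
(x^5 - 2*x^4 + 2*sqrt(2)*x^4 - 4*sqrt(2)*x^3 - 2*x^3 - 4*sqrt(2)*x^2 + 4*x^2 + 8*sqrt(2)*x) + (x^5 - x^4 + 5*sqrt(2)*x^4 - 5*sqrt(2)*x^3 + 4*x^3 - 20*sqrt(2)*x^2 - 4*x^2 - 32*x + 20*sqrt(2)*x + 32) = 2*x^5 - 3*x^4 + 7*sqrt(2)*x^4 - 9*sqrt(2)*x^3 + 2*x^3 - 24*sqrt(2)*x^2 - 32*x + 28*sqrt(2)*x + 32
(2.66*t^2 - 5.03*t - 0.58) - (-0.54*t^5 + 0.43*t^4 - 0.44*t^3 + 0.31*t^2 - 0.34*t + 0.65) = 0.54*t^5 - 0.43*t^4 + 0.44*t^3 + 2.35*t^2 - 4.69*t - 1.23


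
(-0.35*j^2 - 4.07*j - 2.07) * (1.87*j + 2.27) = -0.6545*j^3 - 8.4054*j^2 - 13.1098*j - 4.6989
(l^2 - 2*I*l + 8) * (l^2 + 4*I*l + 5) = l^4 + 2*I*l^3 + 21*l^2 + 22*I*l + 40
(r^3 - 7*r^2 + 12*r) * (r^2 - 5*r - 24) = r^5 - 12*r^4 + 23*r^3 + 108*r^2 - 288*r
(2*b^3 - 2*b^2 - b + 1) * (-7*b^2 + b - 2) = -14*b^5 + 16*b^4 + b^3 - 4*b^2 + 3*b - 2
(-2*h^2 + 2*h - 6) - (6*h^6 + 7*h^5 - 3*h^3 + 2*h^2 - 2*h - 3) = -6*h^6 - 7*h^5 + 3*h^3 - 4*h^2 + 4*h - 3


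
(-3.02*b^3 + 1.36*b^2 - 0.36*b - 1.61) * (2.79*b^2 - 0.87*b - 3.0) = -8.4258*b^5 + 6.4218*b^4 + 6.8724*b^3 - 8.2587*b^2 + 2.4807*b + 4.83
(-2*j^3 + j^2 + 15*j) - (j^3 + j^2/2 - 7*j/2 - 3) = -3*j^3 + j^2/2 + 37*j/2 + 3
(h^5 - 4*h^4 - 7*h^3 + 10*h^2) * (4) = 4*h^5 - 16*h^4 - 28*h^3 + 40*h^2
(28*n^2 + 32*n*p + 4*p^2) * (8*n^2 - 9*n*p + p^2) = 224*n^4 + 4*n^3*p - 228*n^2*p^2 - 4*n*p^3 + 4*p^4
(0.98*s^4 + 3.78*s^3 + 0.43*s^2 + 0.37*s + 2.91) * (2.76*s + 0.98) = 2.7048*s^5 + 11.3932*s^4 + 4.8912*s^3 + 1.4426*s^2 + 8.3942*s + 2.8518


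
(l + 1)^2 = l^2 + 2*l + 1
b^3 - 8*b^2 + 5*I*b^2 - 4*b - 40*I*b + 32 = (b - 8)*(b + I)*(b + 4*I)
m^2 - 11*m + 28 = (m - 7)*(m - 4)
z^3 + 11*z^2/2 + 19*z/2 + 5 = (z + 1)*(z + 2)*(z + 5/2)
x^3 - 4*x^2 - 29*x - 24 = (x - 8)*(x + 1)*(x + 3)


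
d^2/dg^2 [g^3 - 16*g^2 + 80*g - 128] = 6*g - 32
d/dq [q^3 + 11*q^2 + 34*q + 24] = 3*q^2 + 22*q + 34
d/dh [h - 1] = 1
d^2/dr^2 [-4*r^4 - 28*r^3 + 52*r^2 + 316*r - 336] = -48*r^2 - 168*r + 104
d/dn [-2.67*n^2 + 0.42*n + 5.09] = 0.42 - 5.34*n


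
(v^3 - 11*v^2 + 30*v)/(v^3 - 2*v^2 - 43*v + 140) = v*(v - 6)/(v^2 + 3*v - 28)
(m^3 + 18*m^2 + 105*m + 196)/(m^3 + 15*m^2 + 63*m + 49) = (m + 4)/(m + 1)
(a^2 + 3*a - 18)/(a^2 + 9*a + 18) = (a - 3)/(a + 3)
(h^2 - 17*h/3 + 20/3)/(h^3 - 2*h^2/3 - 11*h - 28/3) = (3*h - 5)/(3*h^2 + 10*h + 7)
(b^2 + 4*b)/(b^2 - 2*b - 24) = b/(b - 6)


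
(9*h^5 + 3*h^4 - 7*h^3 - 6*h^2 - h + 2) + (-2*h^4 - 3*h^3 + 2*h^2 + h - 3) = 9*h^5 + h^4 - 10*h^3 - 4*h^2 - 1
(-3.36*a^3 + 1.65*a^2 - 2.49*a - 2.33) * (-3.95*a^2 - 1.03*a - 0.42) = 13.272*a^5 - 3.0567*a^4 + 9.5472*a^3 + 11.0752*a^2 + 3.4457*a + 0.9786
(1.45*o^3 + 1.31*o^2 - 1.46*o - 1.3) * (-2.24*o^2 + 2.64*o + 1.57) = -3.248*o^5 + 0.893599999999999*o^4 + 9.0053*o^3 + 1.1143*o^2 - 5.7242*o - 2.041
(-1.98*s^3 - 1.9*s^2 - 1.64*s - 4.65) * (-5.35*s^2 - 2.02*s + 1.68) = 10.593*s^5 + 14.1646*s^4 + 9.2856*s^3 + 24.9983*s^2 + 6.6378*s - 7.812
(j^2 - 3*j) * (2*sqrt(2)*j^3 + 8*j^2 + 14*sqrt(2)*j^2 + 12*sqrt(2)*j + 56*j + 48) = 2*sqrt(2)*j^5 + 8*j^4 + 8*sqrt(2)*j^4 - 30*sqrt(2)*j^3 + 32*j^3 - 120*j^2 - 36*sqrt(2)*j^2 - 144*j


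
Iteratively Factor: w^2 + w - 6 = (w + 3)*(w - 2)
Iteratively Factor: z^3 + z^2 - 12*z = (z - 3)*(z^2 + 4*z) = z*(z - 3)*(z + 4)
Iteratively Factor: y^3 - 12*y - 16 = (y - 4)*(y^2 + 4*y + 4) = (y - 4)*(y + 2)*(y + 2)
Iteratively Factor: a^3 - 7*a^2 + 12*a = (a - 3)*(a^2 - 4*a) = a*(a - 3)*(a - 4)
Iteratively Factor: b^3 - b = (b + 1)*(b^2 - b) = (b - 1)*(b + 1)*(b)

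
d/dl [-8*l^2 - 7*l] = -16*l - 7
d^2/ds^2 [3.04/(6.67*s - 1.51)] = 270.492512/(6.67*s - 1.51)^3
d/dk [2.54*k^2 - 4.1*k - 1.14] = 5.08*k - 4.1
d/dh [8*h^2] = 16*h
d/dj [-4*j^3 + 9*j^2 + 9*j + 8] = -12*j^2 + 18*j + 9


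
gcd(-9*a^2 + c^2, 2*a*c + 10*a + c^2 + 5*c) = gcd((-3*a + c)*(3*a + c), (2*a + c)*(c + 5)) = 1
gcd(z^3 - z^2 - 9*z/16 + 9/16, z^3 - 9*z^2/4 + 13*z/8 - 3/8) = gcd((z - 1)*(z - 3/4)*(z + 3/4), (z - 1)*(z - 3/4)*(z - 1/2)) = z^2 - 7*z/4 + 3/4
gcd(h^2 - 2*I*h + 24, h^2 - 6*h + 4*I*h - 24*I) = h + 4*I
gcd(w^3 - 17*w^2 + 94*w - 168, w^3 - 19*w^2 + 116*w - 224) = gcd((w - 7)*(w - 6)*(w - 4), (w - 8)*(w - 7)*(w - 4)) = w^2 - 11*w + 28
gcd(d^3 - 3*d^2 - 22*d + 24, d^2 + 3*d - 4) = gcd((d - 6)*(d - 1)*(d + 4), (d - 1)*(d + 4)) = d^2 + 3*d - 4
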